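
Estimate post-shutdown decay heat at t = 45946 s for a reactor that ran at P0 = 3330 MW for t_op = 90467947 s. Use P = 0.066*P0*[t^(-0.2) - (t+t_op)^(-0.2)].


P/P0 = 0.066 * [t^(-0.2) - (t + t_op)^(-0.2)]
P/P0 = 0.066 * [45946^(-0.2) - (45946 + 90467947)^(-0.2)]
P/P0 = 0.066 * [0.1168289 - 0.02562459] = 0.006019484
P = 3330 * 0.006019484 = 20.045 MW

20.045


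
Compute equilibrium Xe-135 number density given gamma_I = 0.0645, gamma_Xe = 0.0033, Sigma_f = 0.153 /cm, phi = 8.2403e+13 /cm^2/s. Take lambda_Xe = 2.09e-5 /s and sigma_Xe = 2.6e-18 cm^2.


Xe_eq = (gamma_I + gamma_Xe) * Sigma_f * phi / (lambda_Xe + sigma_Xe * phi)
Numerator = (0.0645 + 0.0033) * 0.153 * 8.2403e+13 = 8.547993e+11
Denominator = 2.09e-5 + 2.6e-18 * 8.2403e+13 = 2.351478e-04
Xe_eq = 8.547993e+11 / 2.351478e-04 = 3.6352e+15 /cm^3

3.6352e+15


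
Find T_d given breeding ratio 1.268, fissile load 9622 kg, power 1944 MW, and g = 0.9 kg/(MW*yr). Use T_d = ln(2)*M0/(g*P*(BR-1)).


Breeding gain G = BR - 1 = 1.268 - 1 = 0.268
Fissile production rate = g * P * G = 0.9 * 1944 * 0.268 = 468.8928 kg/yr
T_d = ln(2) * M0 / (g * P * G)
T_d = ln(2) * 9622 / 468.8928 = 14.224 yr

14.224


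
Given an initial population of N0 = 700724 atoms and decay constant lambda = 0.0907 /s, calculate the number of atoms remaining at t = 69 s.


N = N0 * exp(-lambda * t)
N = 700724 * exp(-0.0907 * 69)
N = 1341.5

1341.5


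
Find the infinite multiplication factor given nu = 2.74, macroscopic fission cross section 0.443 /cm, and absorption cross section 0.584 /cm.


k_inf = nu * Sigma_f / Sigma_a
k_inf = 2.74 * 0.443 / 0.584
k_inf = 2.0785

2.0785


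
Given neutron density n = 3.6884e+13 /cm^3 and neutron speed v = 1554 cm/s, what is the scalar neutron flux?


phi = n * v
phi = 3.6884e+13 * 1554
phi = 5.7318e+16 /cm^2/s

5.7318e+16


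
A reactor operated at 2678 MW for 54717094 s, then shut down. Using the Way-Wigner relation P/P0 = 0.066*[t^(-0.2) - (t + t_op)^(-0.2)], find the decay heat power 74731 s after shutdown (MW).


P/P0 = 0.066 * [t^(-0.2) - (t + t_op)^(-0.2)]
P/P0 = 0.066 * [74731^(-0.2) - (74731 + 54717094)^(-0.2)]
P/P0 = 0.066 * [0.1059985 - 0.02833067] = 0.005126077
P = 2678 * 0.005126077 = 13.728 MW

13.728


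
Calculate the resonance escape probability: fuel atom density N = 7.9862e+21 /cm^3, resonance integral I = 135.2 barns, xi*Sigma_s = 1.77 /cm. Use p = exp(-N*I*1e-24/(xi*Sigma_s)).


p = exp(-N * I * 1e-24 / (xi*Sigma_s))
p = exp(-7.9862e+21 * 135.2 * 1e-24 / 1.77)
p = 0.54334

0.54334


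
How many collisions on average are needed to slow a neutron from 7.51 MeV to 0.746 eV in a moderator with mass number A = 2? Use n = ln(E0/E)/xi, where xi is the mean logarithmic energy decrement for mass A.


xi = 1 + (A-1)^2/(2A)*ln((A-1)/(A+1)) = 0.7253469 (for A = 2)
n = ln(E0/E) / xi
n = ln(7.51e6 / 0.746) / 0.7253469
n = ln(1.006702e+07) / 0.7253469 = 22.230

22.230


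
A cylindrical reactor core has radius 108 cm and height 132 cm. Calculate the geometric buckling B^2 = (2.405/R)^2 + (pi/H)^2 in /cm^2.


B^2 = (2.405/R)^2 + (pi/H)^2
B^2 = (2.405/108)^2 + (pi/132)^2
B^2 = 0.0010623 /cm^2

0.0010623


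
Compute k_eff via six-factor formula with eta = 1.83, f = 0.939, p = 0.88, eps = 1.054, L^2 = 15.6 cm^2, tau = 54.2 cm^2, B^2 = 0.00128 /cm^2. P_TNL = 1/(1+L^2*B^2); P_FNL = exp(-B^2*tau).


k_inf = eta*f*p*eps = 1.83*0.939*0.88*1.054 = 1.593823
P_TNL = 1/(1 + L^2*B^2) = 1/(1 + 15.6*0.00128) = 0.9804229
P_FNL = exp(-B^2*tau) = exp(-0.00128*54.2) = 0.9329758
k_eff = k_inf * P_TNL * P_FNL = 1.593823 * 0.9804229 * 0.9329758
k_eff = 1.4579

1.4579


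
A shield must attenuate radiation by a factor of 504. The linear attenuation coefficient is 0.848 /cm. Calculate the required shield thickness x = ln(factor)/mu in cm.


x = ln(factor) / mu
x = ln(504) / 0.848
x = 7.3379 cm

7.3379


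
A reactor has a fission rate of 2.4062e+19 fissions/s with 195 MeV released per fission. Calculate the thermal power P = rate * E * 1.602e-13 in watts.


P = fission_rate * E_MeV * 1.602e-13
P = 2.4062e+19 * 195 * 1.602e-13
P = 7.5167e+08 W

7.5167e+08


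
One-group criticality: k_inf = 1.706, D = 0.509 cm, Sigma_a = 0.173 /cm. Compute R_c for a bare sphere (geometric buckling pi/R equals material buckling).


L^2 = D / Sigma_a = 0.509 / 0.173 = 2.942197 cm^2
B_m^2 = (k_inf - 1) / L^2 = (1.706 - 1) / 2.942197 = 0.2399567 /cm^2
For a bare sphere: B_g = pi/R, so R_c = pi / sqrt(B_m^2)
R_c = pi / sqrt(0.2399567) = 6.4133 cm

6.4133


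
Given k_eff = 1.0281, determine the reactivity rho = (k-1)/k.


rho = (k_eff - 1) / k_eff
rho = (1.0281 - 1) / 1.0281
rho = 0.027332

0.027332


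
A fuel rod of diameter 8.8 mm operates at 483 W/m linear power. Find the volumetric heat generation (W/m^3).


r = D / 2 / 1000 = 8.8 / 2 / 1000 = 0.0044 m
q''' = q' / (pi * r^2)
q''' = 483 / (pi * 0.0044^2)
q''' = 7.9413e+06 W/m^3

7.9413e+06


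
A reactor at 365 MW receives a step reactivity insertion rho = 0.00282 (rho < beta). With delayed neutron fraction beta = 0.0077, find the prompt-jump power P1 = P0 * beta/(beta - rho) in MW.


P1/P0 = beta / (beta - rho)
P1/P0 = 0.0077 / (0.0077 - 0.00282) = 1.577869
P1 = 365 * 1.577869 = 575.92 MW

575.92


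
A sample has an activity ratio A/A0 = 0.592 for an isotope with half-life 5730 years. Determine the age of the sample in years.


lambda = ln(2) / t_half = ln(2) / 5730 = 1.209681e-04 /yr
t = -ln(A/A0) / lambda
t = -ln(0.592) / 1.209681e-04
t = 4333.8 yr

4333.8


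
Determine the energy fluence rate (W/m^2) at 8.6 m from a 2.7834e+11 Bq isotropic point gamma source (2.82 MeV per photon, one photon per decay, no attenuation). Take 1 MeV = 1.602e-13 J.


psi = A * E * 1.602e-13 / (4*pi*r^2)
psi = 2.7834e+11 * 2.82 * 1.602e-13 / (4*pi*8.6^2)
psi = 1.3529e-04 W/m^2

1.3529e-04


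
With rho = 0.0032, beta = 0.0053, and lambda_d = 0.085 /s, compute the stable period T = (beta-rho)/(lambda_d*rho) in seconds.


T = (beta - rho) / (lambda_d * rho)
T = (0.0053 - 0.0032) / (0.085 * 0.0032)
T = 7.7206 s

7.7206


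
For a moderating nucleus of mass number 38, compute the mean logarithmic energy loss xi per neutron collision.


xi = 1 + (A-1)^2/(2A) * ln((A-1)/(A+1))
xi = 1 + (38-1)^2/(2*38) * ln((38-1)/(38 +1))
xi = 0.051720

0.051720


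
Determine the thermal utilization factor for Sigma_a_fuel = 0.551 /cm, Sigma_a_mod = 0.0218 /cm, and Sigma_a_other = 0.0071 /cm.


f = Sigma_a_fuel / (Sigma_a_fuel + Sigma_a_mod + Sigma_a_other)
f = 0.551 / (0.551 + 0.0218 + 0.0071)
f = 0.95016

0.95016


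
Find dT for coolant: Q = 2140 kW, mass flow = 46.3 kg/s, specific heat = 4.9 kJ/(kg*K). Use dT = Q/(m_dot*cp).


dT = Q / (m_dot * cp)
dT = 2140 / (46.3 * 4.9)
dT = 9.4327 C

9.4327


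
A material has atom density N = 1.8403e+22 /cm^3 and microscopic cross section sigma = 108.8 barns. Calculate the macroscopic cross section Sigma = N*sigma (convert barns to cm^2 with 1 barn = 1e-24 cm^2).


Sigma = N * sigma_barns * 1e-24
Sigma = 1.8403e+22 * 108.8 * 1e-24
Sigma = 2.0022 /cm

2.0022


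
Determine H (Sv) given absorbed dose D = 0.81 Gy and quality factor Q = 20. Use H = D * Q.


H = D * Q
H = 0.81 * 20
H = 16.200 Sv

16.200


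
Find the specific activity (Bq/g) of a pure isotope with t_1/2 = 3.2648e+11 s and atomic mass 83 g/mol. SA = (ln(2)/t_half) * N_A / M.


lambda = ln(2) / t_half = ln(2) / 3.2648e+11 = 2.123092e-12 /s
SA = lambda * N_A / M
SA = 2.123092e-12 * 6.022e23 / 83
SA = 1.5404e+10 Bq/g

1.5404e+10


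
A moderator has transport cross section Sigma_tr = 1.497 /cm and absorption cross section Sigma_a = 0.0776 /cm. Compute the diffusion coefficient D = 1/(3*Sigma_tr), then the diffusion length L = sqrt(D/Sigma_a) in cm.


D = 1 / (3 * Sigma_tr) = 1 / (3 * 1.497) = 0.2226676 cm
L = sqrt(D / Sigma_a)
L = sqrt(0.2226676 / 0.0776)
L = 1.6939 cm

1.6939


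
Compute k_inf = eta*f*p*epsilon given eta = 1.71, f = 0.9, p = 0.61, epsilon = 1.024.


k_inf = eta * f * p * epsilon
k_inf = 1.71 * 0.9 * 0.61 * 1.024
k_inf = 0.96132

0.96132


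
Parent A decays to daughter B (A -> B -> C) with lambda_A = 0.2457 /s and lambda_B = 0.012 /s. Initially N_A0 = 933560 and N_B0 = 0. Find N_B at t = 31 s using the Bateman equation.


N_B(t) = lambda_A * N_A0 / (lambda_B - lambda_A) * [exp(-lambda_A*t) - exp(-lambda_B*t)]
exp(-0.2457*31) = 4.921633e-04; exp(-0.012*31) = 0.6893542
N_B = 0.2457 * 933560 / (0.012 - 0.2457) * (4.921633e-04 - 0.6893542)
N_B = 676116

676116


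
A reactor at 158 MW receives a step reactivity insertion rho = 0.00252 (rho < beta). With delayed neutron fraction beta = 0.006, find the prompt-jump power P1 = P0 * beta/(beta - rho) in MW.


P1/P0 = beta / (beta - rho)
P1/P0 = 0.006 / (0.006 - 0.00252) = 1.724138
P1 = 158 * 1.724138 = 272.41 MW

272.41


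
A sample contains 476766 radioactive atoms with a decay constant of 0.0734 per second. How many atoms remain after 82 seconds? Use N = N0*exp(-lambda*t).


N = N0 * exp(-lambda * t)
N = 476766 * exp(-0.0734 * 82)
N = 1159.8

1159.8


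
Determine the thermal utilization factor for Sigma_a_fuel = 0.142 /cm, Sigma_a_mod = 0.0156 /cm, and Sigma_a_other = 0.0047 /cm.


f = Sigma_a_fuel / (Sigma_a_fuel + Sigma_a_mod + Sigma_a_other)
f = 0.142 / (0.142 + 0.0156 + 0.0047)
f = 0.87492

0.87492


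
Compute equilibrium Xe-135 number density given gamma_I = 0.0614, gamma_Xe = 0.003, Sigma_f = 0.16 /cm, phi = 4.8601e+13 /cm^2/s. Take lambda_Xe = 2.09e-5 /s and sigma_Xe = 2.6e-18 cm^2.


Xe_eq = (gamma_I + gamma_Xe) * Sigma_f * phi / (lambda_Xe + sigma_Xe * phi)
Numerator = (0.0614 + 0.003) * 0.16 * 4.8601e+13 = 5.007847e+11
Denominator = 2.09e-5 + 2.6e-18 * 4.8601e+13 = 1.472626e-04
Xe_eq = 5.007847e+11 / 1.472626e-04 = 3.4006e+15 /cm^3

3.4006e+15


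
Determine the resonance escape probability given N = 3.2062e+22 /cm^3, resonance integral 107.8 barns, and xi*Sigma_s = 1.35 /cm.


p = exp(-N * I * 1e-24 / (xi*Sigma_s))
p = exp(-3.2062e+22 * 107.8 * 1e-24 / 1.35)
p = 0.077289

0.077289


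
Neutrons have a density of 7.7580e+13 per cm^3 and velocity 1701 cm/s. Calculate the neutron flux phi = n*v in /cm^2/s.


phi = n * v
phi = 7.7580e+13 * 1701
phi = 1.3196e+17 /cm^2/s

1.3196e+17


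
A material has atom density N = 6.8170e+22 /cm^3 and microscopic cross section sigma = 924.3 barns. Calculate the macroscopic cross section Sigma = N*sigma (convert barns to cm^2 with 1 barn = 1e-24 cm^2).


Sigma = N * sigma_barns * 1e-24
Sigma = 6.8170e+22 * 924.3 * 1e-24
Sigma = 63.010 /cm

63.010


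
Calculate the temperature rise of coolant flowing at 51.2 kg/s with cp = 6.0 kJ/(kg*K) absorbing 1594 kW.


dT = Q / (m_dot * cp)
dT = 1594 / (51.2 * 6.0)
dT = 5.1888 C

5.1888


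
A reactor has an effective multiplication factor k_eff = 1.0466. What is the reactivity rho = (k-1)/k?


rho = (k_eff - 1) / k_eff
rho = (1.0466 - 1) / 1.0466
rho = 0.044525

0.044525


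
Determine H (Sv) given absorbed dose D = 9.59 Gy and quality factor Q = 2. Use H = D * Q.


H = D * Q
H = 9.59 * 2
H = 19.180 Sv

19.180


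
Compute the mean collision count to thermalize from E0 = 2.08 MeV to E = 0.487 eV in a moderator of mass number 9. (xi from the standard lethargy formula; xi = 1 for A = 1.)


xi = 1 + (A-1)^2/(2A)*ln((A-1)/(A+1)) = 0.2066007 (for A = 9)
n = ln(E0/E) / xi
n = ln(2.08e6 / 0.487) / 0.2066007
n = ln(4.271047e+06) / 0.2066007 = 73.898

73.898


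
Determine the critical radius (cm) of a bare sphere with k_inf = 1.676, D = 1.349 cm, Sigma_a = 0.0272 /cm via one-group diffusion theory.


L^2 = D / Sigma_a = 1.349 / 0.0272 = 49.59559 cm^2
B_m^2 = (k_inf - 1) / L^2 = (1.676 - 1) / 49.59559 = 0.01363024 /cm^2
For a bare sphere: B_g = pi/R, so R_c = pi / sqrt(B_m^2)
R_c = pi / sqrt(0.01363024) = 26.909 cm

26.909


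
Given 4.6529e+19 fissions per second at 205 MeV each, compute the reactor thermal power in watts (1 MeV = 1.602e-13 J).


P = fission_rate * E_MeV * 1.602e-13
P = 4.6529e+19 * 205 * 1.602e-13
P = 1.5281e+09 W

1.5281e+09


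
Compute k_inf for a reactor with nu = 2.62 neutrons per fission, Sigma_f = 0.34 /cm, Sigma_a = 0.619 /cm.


k_inf = nu * Sigma_f / Sigma_a
k_inf = 2.62 * 0.34 / 0.619
k_inf = 1.4391

1.4391


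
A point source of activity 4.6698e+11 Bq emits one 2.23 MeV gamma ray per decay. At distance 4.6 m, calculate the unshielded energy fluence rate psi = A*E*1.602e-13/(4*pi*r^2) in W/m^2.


psi = A * E * 1.602e-13 / (4*pi*r^2)
psi = 4.6698e+11 * 2.23 * 1.602e-13 / (4*pi*4.6^2)
psi = 6.2739e-04 W/m^2

6.2739e-04


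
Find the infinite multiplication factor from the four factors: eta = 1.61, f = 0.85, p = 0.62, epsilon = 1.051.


k_inf = eta * f * p * epsilon
k_inf = 1.61 * 0.85 * 0.62 * 1.051
k_inf = 0.89174

0.89174


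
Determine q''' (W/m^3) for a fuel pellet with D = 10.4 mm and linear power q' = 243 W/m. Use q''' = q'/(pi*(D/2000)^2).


r = D / 2 / 1000 = 10.4 / 2 / 1000 = 0.0052 m
q''' = q' / (pi * r^2)
q''' = 243 / (pi * 0.0052^2)
q''' = 2.8606e+06 W/m^3

2.8606e+06


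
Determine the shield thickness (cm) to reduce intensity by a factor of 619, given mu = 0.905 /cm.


x = ln(factor) / mu
x = ln(619) / 0.905
x = 7.1029 cm

7.1029


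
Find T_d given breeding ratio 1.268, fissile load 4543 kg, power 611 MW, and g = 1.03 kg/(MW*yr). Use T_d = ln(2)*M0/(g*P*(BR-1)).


Breeding gain G = BR - 1 = 1.268 - 1 = 0.268
Fissile production rate = g * P * G = 1.03 * 611 * 0.268 = 168.66044 kg/yr
T_d = ln(2) * M0 / (g * P * G)
T_d = ln(2) * 4543 / 168.66044 = 18.670 yr

18.670


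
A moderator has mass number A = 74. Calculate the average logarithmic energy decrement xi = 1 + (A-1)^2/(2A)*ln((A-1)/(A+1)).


xi = 1 + (A-1)^2/(2A) * ln((A-1)/(A+1))
xi = 1 + (74-1)^2/(2*74) * ln((74-1)/(74 +1))
xi = 0.026785

0.026785


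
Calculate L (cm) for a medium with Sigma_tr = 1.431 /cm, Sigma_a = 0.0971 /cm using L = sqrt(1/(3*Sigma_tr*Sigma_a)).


D = 1 / (3 * Sigma_tr) = 1 / (3 * 1.431) = 0.2329373 cm
L = sqrt(D / Sigma_a)
L = sqrt(0.2329373 / 0.0971)
L = 1.5489 cm

1.5489


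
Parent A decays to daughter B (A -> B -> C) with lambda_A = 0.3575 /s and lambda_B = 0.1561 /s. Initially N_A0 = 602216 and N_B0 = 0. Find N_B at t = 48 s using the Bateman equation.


N_B(t) = lambda_A * N_A0 / (lambda_B - lambda_A) * [exp(-lambda_A*t) - exp(-lambda_B*t)]
exp(-0.3575*48) = 3.527822e-08; exp(-0.1561*48) = 5.570809e-04
N_B = 0.3575 * 602216 / (0.1561 - 0.3575) * (3.527822e-08 - 5.570809e-04)
N_B = 595.47

595.47


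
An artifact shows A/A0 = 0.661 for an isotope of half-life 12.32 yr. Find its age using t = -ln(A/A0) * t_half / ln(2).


lambda = ln(2) / t_half = ln(2) / 12.32 = 0.05626195 /yr
t = -ln(A/A0) / lambda
t = -ln(0.661) / 0.05626195
t = 7.3585 yr

7.3585


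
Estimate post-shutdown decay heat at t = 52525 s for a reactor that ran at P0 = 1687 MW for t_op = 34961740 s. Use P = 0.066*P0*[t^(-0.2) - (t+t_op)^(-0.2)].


P/P0 = 0.066 * [t^(-0.2) - (t + t_op)^(-0.2)]
P/P0 = 0.066 * [52525^(-0.2) - (52525 + 34961740)^(-0.2)]
P/P0 = 0.066 * [0.1137436 - 0.03098496] = 0.005462070
P = 1687 * 0.005462070 = 9.2145 MW

9.2145


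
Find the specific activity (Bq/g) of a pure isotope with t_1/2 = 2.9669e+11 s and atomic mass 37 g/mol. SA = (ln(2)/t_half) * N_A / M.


lambda = ln(2) / t_half = ln(2) / 2.9669e+11 = 2.336267e-12 /s
SA = lambda * N_A / M
SA = 2.336267e-12 * 6.022e23 / 37
SA = 3.8024e+10 Bq/g

3.8024e+10


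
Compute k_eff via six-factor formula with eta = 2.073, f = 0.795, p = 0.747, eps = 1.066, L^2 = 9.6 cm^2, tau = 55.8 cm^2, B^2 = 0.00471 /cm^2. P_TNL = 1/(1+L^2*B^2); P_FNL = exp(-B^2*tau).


k_inf = eta*f*p*eps = 2.073*0.795*0.747*1.066 = 1.312334
P_TNL = 1/(1 + L^2*B^2) = 1/(1 + 9.6*0.00471) = 0.9567400
P_FNL = exp(-B^2*tau) = exp(-0.00471*55.8) = 0.7688818
k_eff = k_inf * P_TNL * P_FNL = 1.312334 * 0.9567400 * 0.7688818
k_eff = 0.96538

0.96538


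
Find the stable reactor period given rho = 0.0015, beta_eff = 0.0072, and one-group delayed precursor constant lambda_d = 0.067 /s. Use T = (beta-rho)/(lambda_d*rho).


T = (beta - rho) / (lambda_d * rho)
T = (0.0072 - 0.0015) / (0.067 * 0.0015)
T = 56.716 s

56.716


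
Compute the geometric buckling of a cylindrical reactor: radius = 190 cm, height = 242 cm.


B^2 = (2.405/R)^2 + (pi/H)^2
B^2 = (2.405/190)^2 + (pi/242)^2
B^2 = 3.2875e-04 /cm^2

3.2875e-04


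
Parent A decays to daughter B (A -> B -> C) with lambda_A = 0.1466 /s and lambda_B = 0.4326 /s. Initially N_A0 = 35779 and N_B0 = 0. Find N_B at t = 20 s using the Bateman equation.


N_B(t) = lambda_A * N_A0 / (lambda_B - lambda_A) * [exp(-lambda_A*t) - exp(-lambda_B*t)]
exp(-0.1466*20) = 0.05329035; exp(-0.4326*20) = 1.747769e-04
N_B = 0.1466 * 35779 / (0.4326 - 0.1466) * (0.05329035 - 1.747769e-04)
N_B = 974.13

974.13


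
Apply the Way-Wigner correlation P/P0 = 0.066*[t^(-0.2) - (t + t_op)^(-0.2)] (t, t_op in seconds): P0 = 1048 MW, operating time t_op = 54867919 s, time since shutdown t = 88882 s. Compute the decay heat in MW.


P/P0 = 0.066 * [t^(-0.2) - (t + t_op)^(-0.2)]
P/P0 = 0.066 * [88882^(-0.2) - (88882 + 54867919)^(-0.2)]
P/P0 = 0.066 * [0.1023852 - 0.02831364] = 0.004888723
P = 1048 * 0.004888723 = 5.1234 MW

5.1234


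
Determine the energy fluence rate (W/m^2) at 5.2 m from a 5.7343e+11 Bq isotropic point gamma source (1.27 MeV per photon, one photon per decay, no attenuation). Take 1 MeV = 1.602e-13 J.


psi = A * E * 1.602e-13 / (4*pi*r^2)
psi = 5.7343e+11 * 1.27 * 1.602e-13 / (4*pi*5.2^2)
psi = 3.4334e-04 W/m^2

3.4334e-04


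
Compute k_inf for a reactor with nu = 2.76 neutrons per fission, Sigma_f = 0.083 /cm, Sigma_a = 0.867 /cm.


k_inf = nu * Sigma_f / Sigma_a
k_inf = 2.76 * 0.083 / 0.867
k_inf = 0.26422

0.26422


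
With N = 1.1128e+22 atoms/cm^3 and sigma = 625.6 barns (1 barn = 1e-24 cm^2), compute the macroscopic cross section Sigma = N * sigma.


Sigma = N * sigma_barns * 1e-24
Sigma = 1.1128e+22 * 625.6 * 1e-24
Sigma = 6.9617 /cm

6.9617


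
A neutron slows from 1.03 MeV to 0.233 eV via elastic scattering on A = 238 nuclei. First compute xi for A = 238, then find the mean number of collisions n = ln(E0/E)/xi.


xi = 1 + (A-1)^2/(2A)*ln((A-1)/(A+1)) = 0.008379872 (for A = 238)
n = ln(E0/E) / xi
n = ln(1.03e6 / 0.233) / 0.008379872
n = ln(4.420601e+06) / 0.008379872 = 1826.0

1826.0


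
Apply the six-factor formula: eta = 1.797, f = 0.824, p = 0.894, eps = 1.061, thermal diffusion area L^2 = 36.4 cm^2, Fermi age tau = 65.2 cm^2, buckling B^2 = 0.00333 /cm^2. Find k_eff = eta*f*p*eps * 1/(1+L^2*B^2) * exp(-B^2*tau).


k_inf = eta*f*p*eps = 1.797*0.824*0.894*1.061 = 1.404521
P_TNL = 1/(1 + L^2*B^2) = 1/(1 + 36.4*0.00333) = 0.8918920
P_FNL = exp(-B^2*tau) = exp(-0.00333*65.2) = 0.8048366
k_eff = k_inf * P_TNL * P_FNL = 1.404521 * 0.8918920 * 0.8048366
k_eff = 1.0082

1.0082


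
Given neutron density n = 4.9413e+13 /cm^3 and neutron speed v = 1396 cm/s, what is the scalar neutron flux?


phi = n * v
phi = 4.9413e+13 * 1396
phi = 6.8981e+16 /cm^2/s

6.8981e+16


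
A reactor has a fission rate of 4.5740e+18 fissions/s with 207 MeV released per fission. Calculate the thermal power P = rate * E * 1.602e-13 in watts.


P = fission_rate * E_MeV * 1.602e-13
P = 4.5740e+18 * 207 * 1.602e-13
P = 1.5168e+08 W

1.5168e+08


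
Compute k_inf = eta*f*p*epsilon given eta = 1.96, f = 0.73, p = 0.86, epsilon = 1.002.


k_inf = eta * f * p * epsilon
k_inf = 1.96 * 0.73 * 0.86 * 1.002
k_inf = 1.2329

1.2329


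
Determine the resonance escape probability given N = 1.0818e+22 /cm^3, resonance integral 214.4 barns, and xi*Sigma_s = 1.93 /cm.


p = exp(-N * I * 1e-24 / (xi*Sigma_s))
p = exp(-1.0818e+22 * 214.4 * 1e-24 / 1.93)
p = 0.30067

0.30067


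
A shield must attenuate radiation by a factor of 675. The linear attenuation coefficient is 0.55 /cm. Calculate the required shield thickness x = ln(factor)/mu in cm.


x = ln(factor) / mu
x = ln(675) / 0.55
x = 11.845 cm

11.845


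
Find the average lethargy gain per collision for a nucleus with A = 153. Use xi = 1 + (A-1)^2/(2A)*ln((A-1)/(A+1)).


xi = 1 + (A-1)^2/(2A) * ln((A-1)/(A+1))
xi = 1 + (153-1)^2/(2*153) * ln((153-1)/(153 +1))
xi = 0.013015

0.013015


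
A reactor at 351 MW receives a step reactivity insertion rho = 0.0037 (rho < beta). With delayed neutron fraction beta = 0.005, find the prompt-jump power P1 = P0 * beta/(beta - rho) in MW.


P1/P0 = beta / (beta - rho)
P1/P0 = 0.005 / (0.005 - 0.0037) = 3.846154
P1 = 351 * 3.846154 = 1350.0 MW

1350.0


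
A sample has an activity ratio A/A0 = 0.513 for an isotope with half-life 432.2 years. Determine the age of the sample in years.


lambda = ln(2) / t_half = ln(2) / 432.2 = 0.001603765 /yr
t = -ln(A/A0) / lambda
t = -ln(0.513) / 0.001603765
t = 416.20 yr

416.20


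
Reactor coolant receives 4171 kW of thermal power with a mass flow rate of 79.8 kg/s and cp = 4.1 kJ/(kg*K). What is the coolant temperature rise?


dT = Q / (m_dot * cp)
dT = 4171 / (79.8 * 4.1)
dT = 12.748 C

12.748


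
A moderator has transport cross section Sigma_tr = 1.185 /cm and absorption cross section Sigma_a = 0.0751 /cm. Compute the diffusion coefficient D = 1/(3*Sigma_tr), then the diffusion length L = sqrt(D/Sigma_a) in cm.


D = 1 / (3 * Sigma_tr) = 1 / (3 * 1.185) = 0.2812940 cm
L = sqrt(D / Sigma_a)
L = sqrt(0.2812940 / 0.0751)
L = 1.9354 cm

1.9354


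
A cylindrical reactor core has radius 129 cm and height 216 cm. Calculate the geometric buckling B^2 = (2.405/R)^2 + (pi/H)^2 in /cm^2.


B^2 = (2.405/R)^2 + (pi/H)^2
B^2 = (2.405/129)^2 + (pi/216)^2
B^2 = 5.5912e-04 /cm^2

5.5912e-04


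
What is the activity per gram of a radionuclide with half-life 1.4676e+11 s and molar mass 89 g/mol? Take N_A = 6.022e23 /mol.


lambda = ln(2) / t_half = ln(2) / 1.4676e+11 = 4.722998e-12 /s
SA = lambda * N_A / M
SA = 4.722998e-12 * 6.022e23 / 89
SA = 3.1957e+10 Bq/g

3.1957e+10


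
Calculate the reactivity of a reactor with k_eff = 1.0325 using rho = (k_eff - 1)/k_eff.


rho = (k_eff - 1) / k_eff
rho = (1.0325 - 1) / 1.0325
rho = 0.031477

0.031477


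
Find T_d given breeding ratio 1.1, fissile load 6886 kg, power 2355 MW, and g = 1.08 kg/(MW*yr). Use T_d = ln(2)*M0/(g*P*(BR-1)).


Breeding gain G = BR - 1 = 1.1 - 1 = 0.1
Fissile production rate = g * P * G = 1.08 * 2355 * 0.1 = 254.34 kg/yr
T_d = ln(2) * M0 / (g * P * G)
T_d = ln(2) * 6886 / 254.34 = 18.766 yr

18.766


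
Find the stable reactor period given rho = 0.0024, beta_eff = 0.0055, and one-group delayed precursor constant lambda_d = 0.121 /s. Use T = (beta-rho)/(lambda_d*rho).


T = (beta - rho) / (lambda_d * rho)
T = (0.0055 - 0.0024) / (0.121 * 0.0024)
T = 10.675 s

10.675


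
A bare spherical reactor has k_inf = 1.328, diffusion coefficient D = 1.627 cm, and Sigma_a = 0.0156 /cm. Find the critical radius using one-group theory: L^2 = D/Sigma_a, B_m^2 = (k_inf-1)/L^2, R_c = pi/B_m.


L^2 = D / Sigma_a = 1.627 / 0.0156 = 104.2949 cm^2
B_m^2 = (k_inf - 1) / L^2 = (1.328 - 1) / 104.2949 = 0.003144928 /cm^2
For a bare sphere: B_g = pi/R, so R_c = pi / sqrt(B_m^2)
R_c = pi / sqrt(0.003144928) = 56.020 cm

56.020


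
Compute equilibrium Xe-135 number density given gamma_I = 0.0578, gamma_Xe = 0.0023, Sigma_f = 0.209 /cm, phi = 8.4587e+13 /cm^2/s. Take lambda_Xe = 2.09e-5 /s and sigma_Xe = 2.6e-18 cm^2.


Xe_eq = (gamma_I + gamma_Xe) * Sigma_f * phi / (lambda_Xe + sigma_Xe * phi)
Numerator = (0.0578 + 0.0023) * 0.209 * 8.4587e+13 = 1.062489e+12
Denominator = 2.09e-5 + 2.6e-18 * 8.4587e+13 = 2.408262e-04
Xe_eq = 1.062489e+12 / 2.408262e-04 = 4.4118e+15 /cm^3

4.4118e+15


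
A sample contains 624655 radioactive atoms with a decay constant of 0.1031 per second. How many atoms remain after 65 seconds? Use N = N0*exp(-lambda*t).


N = N0 * exp(-lambda * t)
N = 624655 * exp(-0.1031 * 65)
N = 767.74

767.74


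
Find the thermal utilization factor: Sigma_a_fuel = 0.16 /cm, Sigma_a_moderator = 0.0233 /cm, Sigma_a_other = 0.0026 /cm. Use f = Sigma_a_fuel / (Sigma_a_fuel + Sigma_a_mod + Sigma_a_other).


f = Sigma_a_fuel / (Sigma_a_fuel + Sigma_a_mod + Sigma_a_other)
f = 0.16 / (0.16 + 0.0233 + 0.0026)
f = 0.86068

0.86068


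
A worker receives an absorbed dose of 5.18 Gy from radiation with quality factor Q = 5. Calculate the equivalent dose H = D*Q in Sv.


H = D * Q
H = 5.18 * 5
H = 25.900 Sv

25.900


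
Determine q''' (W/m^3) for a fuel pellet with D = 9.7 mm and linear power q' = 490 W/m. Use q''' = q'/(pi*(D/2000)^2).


r = D / 2 / 1000 = 9.7 / 2 / 1000 = 0.00485 m
q''' = q' / (pi * r^2)
q''' = 490 / (pi * 0.00485^2)
q''' = 6.6308e+06 W/m^3

6.6308e+06


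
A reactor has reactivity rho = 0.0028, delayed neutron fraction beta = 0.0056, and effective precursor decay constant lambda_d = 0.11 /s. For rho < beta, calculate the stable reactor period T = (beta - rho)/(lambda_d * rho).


T = (beta - rho) / (lambda_d * rho)
T = (0.0056 - 0.0028) / (0.11 * 0.0028)
T = 9.0909 s

9.0909


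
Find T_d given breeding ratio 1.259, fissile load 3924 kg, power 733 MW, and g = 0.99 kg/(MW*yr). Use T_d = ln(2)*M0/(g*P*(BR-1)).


Breeding gain G = BR - 1 = 1.259 - 1 = 0.259
Fissile production rate = g * P * G = 0.99 * 733 * 0.259 = 187.94853 kg/yr
T_d = ln(2) * M0 / (g * P * G)
T_d = ln(2) * 3924 / 187.94853 = 14.472 yr

14.472


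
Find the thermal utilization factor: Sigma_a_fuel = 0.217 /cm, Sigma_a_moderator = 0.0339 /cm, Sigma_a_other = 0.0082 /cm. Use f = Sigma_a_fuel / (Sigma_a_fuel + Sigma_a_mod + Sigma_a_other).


f = Sigma_a_fuel / (Sigma_a_fuel + Sigma_a_mod + Sigma_a_other)
f = 0.217 / (0.217 + 0.0339 + 0.0082)
f = 0.83751

0.83751


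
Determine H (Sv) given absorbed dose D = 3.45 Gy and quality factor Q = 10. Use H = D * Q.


H = D * Q
H = 3.45 * 10
H = 34.500 Sv

34.500


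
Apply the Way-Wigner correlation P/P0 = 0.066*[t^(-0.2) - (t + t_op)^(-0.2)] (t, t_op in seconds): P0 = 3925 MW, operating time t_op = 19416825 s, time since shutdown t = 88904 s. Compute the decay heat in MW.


P/P0 = 0.066 * [t^(-0.2) - (t + t_op)^(-0.2)]
P/P0 = 0.066 * [88904^(-0.2) - (88904 + 19416825)^(-0.2)]
P/P0 = 0.066 * [0.1023801 - 0.03483113] = 0.004458232
P = 3925 * 0.004458232 = 17.499 MW

17.499


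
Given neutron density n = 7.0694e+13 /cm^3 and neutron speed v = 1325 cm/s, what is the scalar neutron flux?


phi = n * v
phi = 7.0694e+13 * 1325
phi = 9.3670e+16 /cm^2/s

9.3670e+16


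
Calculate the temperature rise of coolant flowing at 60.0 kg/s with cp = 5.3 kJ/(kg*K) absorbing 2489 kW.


dT = Q / (m_dot * cp)
dT = 2489 / (60.0 * 5.3)
dT = 7.8270 C

7.8270


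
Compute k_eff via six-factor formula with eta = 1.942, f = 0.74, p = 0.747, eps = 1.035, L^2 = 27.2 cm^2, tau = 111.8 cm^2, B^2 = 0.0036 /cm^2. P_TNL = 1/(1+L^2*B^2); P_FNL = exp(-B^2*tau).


k_inf = eta*f*p*eps = 1.942*0.74*0.747*1.035 = 1.111071
P_TNL = 1/(1 + L^2*B^2) = 1/(1 + 27.2*0.0036) = 0.9108132
P_FNL = exp(-B^2*tau) = exp(-0.0036*111.8) = 0.6686597
k_eff = k_inf * P_TNL * P_FNL = 1.111071 * 0.9108132 * 0.6686597
k_eff = 0.67667

0.67667


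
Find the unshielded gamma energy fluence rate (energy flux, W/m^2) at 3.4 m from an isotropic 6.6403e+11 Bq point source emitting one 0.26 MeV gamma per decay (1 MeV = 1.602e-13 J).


psi = A * E * 1.602e-13 / (4*pi*r^2)
psi = 6.6403e+11 * 0.26 * 1.602e-13 / (4*pi*3.4^2)
psi = 1.9040e-04 W/m^2

1.9040e-04


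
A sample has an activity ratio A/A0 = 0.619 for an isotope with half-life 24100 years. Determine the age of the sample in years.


lambda = ln(2) / t_half = ln(2) / 24100 = 2.876129e-05 /yr
t = -ln(A/A0) / lambda
t = -ln(0.619) / 2.876129e-05
t = 16677 yr

16677


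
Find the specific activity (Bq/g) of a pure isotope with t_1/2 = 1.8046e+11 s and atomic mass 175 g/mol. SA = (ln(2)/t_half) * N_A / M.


lambda = ln(2) / t_half = ln(2) / 1.8046e+11 = 3.841002e-12 /s
SA = lambda * N_A / M
SA = 3.841002e-12 * 6.022e23 / 175
SA = 1.3217e+10 Bq/g

1.3217e+10


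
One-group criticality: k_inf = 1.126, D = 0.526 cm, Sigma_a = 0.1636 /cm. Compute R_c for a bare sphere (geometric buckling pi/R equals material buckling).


L^2 = D / Sigma_a = 0.526 / 0.1636 = 3.215159 cm^2
B_m^2 = (k_inf - 1) / L^2 = (1.126 - 1) / 3.215159 = 0.03918935 /cm^2
For a bare sphere: B_g = pi/R, so R_c = pi / sqrt(B_m^2)
R_c = pi / sqrt(0.03918935) = 15.870 cm

15.870


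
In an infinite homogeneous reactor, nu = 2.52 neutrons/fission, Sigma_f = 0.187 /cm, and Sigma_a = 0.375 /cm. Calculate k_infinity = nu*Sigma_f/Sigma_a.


k_inf = nu * Sigma_f / Sigma_a
k_inf = 2.52 * 0.187 / 0.375
k_inf = 1.2566

1.2566


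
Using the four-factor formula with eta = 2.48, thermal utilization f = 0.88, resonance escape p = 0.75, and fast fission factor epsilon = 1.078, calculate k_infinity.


k_inf = eta * f * p * epsilon
k_inf = 2.48 * 0.88 * 0.75 * 1.078
k_inf = 1.7645

1.7645


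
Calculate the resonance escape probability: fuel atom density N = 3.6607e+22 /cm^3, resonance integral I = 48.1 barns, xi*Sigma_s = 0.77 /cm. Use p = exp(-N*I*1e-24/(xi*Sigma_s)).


p = exp(-N * I * 1e-24 / (xi*Sigma_s))
p = exp(-3.6607e+22 * 48.1 * 1e-24 / 0.77)
p = 0.10160

0.10160


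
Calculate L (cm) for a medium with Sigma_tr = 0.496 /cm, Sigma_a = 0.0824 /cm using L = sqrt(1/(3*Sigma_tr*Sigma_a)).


D = 1 / (3 * Sigma_tr) = 1 / (3 * 0.496) = 0.6720430 cm
L = sqrt(D / Sigma_a)
L = sqrt(0.6720430 / 0.0824)
L = 2.8558 cm

2.8558


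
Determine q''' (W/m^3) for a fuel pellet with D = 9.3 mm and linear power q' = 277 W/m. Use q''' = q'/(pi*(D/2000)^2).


r = D / 2 / 1000 = 9.3 / 2 / 1000 = 0.00465 m
q''' = q' / (pi * r^2)
q''' = 277 / (pi * 0.00465^2)
q''' = 4.0778e+06 W/m^3

4.0778e+06


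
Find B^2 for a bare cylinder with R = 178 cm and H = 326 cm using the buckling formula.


B^2 = (2.405/R)^2 + (pi/H)^2
B^2 = (2.405/178)^2 + (pi/326)^2
B^2 = 2.7542e-04 /cm^2

2.7542e-04


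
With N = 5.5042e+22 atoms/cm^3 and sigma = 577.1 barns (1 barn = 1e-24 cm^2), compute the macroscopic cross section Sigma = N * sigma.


Sigma = N * sigma_barns * 1e-24
Sigma = 5.5042e+22 * 577.1 * 1e-24
Sigma = 31.765 /cm

31.765


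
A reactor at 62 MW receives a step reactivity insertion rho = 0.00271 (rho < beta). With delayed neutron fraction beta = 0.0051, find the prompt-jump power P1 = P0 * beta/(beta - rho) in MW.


P1/P0 = beta / (beta - rho)
P1/P0 = 0.0051 / (0.0051 - 0.00271) = 2.133891
P1 = 62 * 2.133891 = 132.30 MW

132.30


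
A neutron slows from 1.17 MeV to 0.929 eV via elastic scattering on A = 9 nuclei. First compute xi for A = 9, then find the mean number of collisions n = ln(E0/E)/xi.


xi = 1 + (A-1)^2/(2A)*ln((A-1)/(A+1)) = 0.2066007 (for A = 9)
n = ln(E0/E) / xi
n = ln(1.17e6 / 0.929) / 0.2066007
n = ln(1.259419e+06) / 0.2066007 = 67.987

67.987


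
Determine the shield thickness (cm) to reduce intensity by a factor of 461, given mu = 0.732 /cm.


x = ln(factor) / mu
x = ln(461) / 0.732
x = 8.3790 cm

8.3790


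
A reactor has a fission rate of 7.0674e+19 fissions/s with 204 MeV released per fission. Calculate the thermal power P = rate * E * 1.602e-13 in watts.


P = fission_rate * E_MeV * 1.602e-13
P = 7.0674e+19 * 204 * 1.602e-13
P = 2.3097e+09 W

2.3097e+09


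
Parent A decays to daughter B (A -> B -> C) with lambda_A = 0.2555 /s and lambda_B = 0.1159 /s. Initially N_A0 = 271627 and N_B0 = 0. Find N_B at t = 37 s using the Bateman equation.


N_B(t) = lambda_A * N_A0 / (lambda_B - lambda_A) * [exp(-lambda_A*t) - exp(-lambda_B*t)]
exp(-0.2555*37) = 7.841463e-05; exp(-0.1159*37) = 0.01372824
N_B = 0.2555 * 271627 / (0.1159 - 0.2555) * (7.841463e-05 - 0.01372824)
N_B = 6785.9

6785.9


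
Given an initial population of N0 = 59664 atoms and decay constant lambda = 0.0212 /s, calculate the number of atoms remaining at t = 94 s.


N = N0 * exp(-lambda * t)
N = 59664 * exp(-0.0212 * 94)
N = 8133.0

8133.0


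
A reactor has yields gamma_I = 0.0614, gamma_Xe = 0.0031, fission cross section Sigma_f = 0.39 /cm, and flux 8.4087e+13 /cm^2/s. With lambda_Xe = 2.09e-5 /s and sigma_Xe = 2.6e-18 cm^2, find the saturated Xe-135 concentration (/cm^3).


Xe_eq = (gamma_I + gamma_Xe) * Sigma_f * phi / (lambda_Xe + sigma_Xe * phi)
Numerator = (0.0614 + 0.0031) * 0.39 * 8.4087e+13 = 2.115208e+12
Denominator = 2.09e-5 + 2.6e-18 * 8.4087e+13 = 2.395262e-04
Xe_eq = 2.115208e+12 / 2.395262e-04 = 8.8308e+15 /cm^3

8.8308e+15


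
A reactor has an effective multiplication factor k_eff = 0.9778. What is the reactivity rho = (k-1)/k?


rho = (k_eff - 1) / k_eff
rho = (0.9778 - 1) / 0.9778
rho = -0.022704

-0.022704


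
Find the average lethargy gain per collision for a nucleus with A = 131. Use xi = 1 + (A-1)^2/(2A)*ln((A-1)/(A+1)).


xi = 1 + (A-1)^2/(2A) * ln((A-1)/(A+1))
xi = 1 + (131-1)^2/(2*131) * ln((131-1)/(131 +1))
xi = 0.015190

0.015190


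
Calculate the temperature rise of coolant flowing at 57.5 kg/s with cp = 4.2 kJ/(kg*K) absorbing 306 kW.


dT = Q / (m_dot * cp)
dT = 306 / (57.5 * 4.2)
dT = 1.2671 C

1.2671


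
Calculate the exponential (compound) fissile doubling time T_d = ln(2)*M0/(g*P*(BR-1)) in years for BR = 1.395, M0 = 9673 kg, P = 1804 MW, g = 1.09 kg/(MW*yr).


Breeding gain G = BR - 1 = 1.395 - 1 = 0.395
Fissile production rate = g * P * G = 1.09 * 1804 * 0.395 = 776.7122 kg/yr
T_d = ln(2) * M0 / (g * P * G)
T_d = ln(2) * 9673 / 776.7122 = 8.6323 yr

8.6323


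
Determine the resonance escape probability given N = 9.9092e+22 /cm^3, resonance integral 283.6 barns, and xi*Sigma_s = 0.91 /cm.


p = exp(-N * I * 1e-24 / (xi*Sigma_s))
p = exp(-9.9092e+22 * 283.6 * 1e-24 / 0.91)
p = 3.8742e-14

3.8742e-14


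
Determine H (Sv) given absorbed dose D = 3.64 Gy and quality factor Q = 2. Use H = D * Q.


H = D * Q
H = 3.64 * 2
H = 7.2800 Sv

7.2800


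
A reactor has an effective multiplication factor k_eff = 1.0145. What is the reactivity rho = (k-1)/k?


rho = (k_eff - 1) / k_eff
rho = (1.0145 - 1) / 1.0145
rho = 0.014293

0.014293


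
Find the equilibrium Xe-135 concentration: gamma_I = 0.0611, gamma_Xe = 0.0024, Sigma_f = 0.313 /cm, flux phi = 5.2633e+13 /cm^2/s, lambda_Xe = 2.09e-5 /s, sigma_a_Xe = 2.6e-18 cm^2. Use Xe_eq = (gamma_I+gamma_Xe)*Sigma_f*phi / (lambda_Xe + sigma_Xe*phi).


Xe_eq = (gamma_I + gamma_Xe) * Sigma_f * phi / (lambda_Xe + sigma_Xe * phi)
Numerator = (0.0611 + 0.0024) * 0.313 * 5.2633e+13 = 1.046107e+12
Denominator = 2.09e-5 + 2.6e-18 * 5.2633e+13 = 1.577458e-04
Xe_eq = 1.046107e+12 / 1.577458e-04 = 6.6316e+15 /cm^3

6.6316e+15


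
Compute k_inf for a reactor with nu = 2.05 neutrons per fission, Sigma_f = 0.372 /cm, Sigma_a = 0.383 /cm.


k_inf = nu * Sigma_f / Sigma_a
k_inf = 2.05 * 0.372 / 0.383
k_inf = 1.9911

1.9911


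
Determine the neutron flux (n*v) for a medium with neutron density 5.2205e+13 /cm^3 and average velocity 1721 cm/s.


phi = n * v
phi = 5.2205e+13 * 1721
phi = 8.9845e+16 /cm^2/s

8.9845e+16


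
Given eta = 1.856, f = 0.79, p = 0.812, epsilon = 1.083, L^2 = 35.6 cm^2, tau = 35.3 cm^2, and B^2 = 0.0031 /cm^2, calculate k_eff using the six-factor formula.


k_inf = eta*f*p*eps = 1.856*0.79*0.812*1.083 = 1.289406
P_TNL = 1/(1 + L^2*B^2) = 1/(1 + 35.6*0.0031) = 0.9006088
P_FNL = exp(-B^2*tau) = exp(-0.0031*35.3) = 0.8963449
k_eff = k_inf * P_TNL * P_FNL = 1.289406 * 0.9006088 * 0.8963449
k_eff = 1.0409

1.0409


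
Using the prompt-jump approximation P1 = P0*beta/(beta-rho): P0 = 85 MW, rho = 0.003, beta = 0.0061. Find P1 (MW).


P1/P0 = beta / (beta - rho)
P1/P0 = 0.0061 / (0.0061 - 0.003) = 1.967742
P1 = 85 * 1.967742 = 167.26 MW

167.26


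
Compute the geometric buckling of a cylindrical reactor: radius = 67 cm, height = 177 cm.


B^2 = (2.405/R)^2 + (pi/H)^2
B^2 = (2.405/67)^2 + (pi/177)^2
B^2 = 0.0016035 /cm^2

0.0016035


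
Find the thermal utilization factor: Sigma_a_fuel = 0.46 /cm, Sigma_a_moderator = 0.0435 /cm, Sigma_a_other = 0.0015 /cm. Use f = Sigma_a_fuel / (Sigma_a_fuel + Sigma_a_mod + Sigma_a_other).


f = Sigma_a_fuel / (Sigma_a_fuel + Sigma_a_mod + Sigma_a_other)
f = 0.46 / (0.46 + 0.0435 + 0.0015)
f = 0.91089

0.91089


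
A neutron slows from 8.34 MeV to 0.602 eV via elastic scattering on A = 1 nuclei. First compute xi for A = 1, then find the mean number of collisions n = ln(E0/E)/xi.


xi = 1 + (A-1)^2/(2A)*ln((A-1)/(A+1)) = 1 (for A = 1)
n = ln(E0/E) / xi
n = ln(8.34e6 / 0.602) / 1
n = ln(1.385382e+07) / 1 = 16.444

16.444


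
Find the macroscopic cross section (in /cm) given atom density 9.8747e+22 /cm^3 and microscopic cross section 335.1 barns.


Sigma = N * sigma_barns * 1e-24
Sigma = 9.8747e+22 * 335.1 * 1e-24
Sigma = 33.090 /cm

33.090


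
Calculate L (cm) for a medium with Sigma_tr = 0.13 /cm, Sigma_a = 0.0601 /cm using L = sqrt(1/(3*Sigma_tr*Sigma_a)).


D = 1 / (3 * Sigma_tr) = 1 / (3 * 0.13) = 2.564103 cm
L = sqrt(D / Sigma_a)
L = sqrt(2.564103 / 0.0601)
L = 6.5318 cm

6.5318


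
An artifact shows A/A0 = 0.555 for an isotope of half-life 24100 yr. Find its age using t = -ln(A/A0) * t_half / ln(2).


lambda = ln(2) / t_half = ln(2) / 24100 = 2.876129e-05 /yr
t = -ln(A/A0) / lambda
t = -ln(0.555) / 2.876129e-05
t = 20472 yr

20472


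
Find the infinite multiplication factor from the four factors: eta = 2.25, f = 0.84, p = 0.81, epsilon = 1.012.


k_inf = eta * f * p * epsilon
k_inf = 2.25 * 0.84 * 0.81 * 1.012
k_inf = 1.5493

1.5493


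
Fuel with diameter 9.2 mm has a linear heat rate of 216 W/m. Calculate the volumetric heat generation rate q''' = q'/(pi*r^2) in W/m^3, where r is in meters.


r = D / 2 / 1000 = 9.2 / 2 / 1000 = 0.0046 m
q''' = q' / (pi * r^2)
q''' = 216 / (pi * 0.0046^2)
q''' = 3.2493e+06 W/m^3

3.2493e+06


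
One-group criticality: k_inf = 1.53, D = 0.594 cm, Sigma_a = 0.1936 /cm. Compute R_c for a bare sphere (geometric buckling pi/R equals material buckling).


L^2 = D / Sigma_a = 0.594 / 0.1936 = 3.068182 cm^2
B_m^2 = (k_inf - 1) / L^2 = (1.53 - 1) / 3.068182 = 0.1727407 /cm^2
For a bare sphere: B_g = pi/R, so R_c = pi / sqrt(B_m^2)
R_c = pi / sqrt(0.1727407) = 7.5588 cm

7.5588


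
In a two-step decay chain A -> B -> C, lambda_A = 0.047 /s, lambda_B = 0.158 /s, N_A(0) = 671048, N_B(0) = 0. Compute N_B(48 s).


N_B(t) = lambda_A * N_A0 / (lambda_B - lambda_A) * [exp(-lambda_A*t) - exp(-lambda_B*t)]
exp(-0.047*48) = 0.1047687; exp(-0.158*48) = 5.085231e-04
N_B = 0.047 * 671048 / (0.158 - 0.047) * (0.1047687 - 5.085231e-04)
N_B = 29624

29624


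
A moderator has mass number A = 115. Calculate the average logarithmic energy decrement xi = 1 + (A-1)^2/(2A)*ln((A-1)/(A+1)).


xi = 1 + (A-1)^2/(2A) * ln((A-1)/(A+1))
xi = 1 + (115-1)^2/(2*115) * ln((115-1)/(115 +1))
xi = 0.017291

0.017291


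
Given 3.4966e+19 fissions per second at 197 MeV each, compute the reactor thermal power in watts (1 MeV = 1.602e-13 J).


P = fission_rate * E_MeV * 1.602e-13
P = 3.4966e+19 * 197 * 1.602e-13
P = 1.1035e+09 W

1.1035e+09


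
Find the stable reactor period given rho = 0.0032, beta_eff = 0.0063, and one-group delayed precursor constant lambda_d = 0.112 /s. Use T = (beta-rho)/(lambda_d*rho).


T = (beta - rho) / (lambda_d * rho)
T = (0.0063 - 0.0032) / (0.112 * 0.0032)
T = 8.6496 s

8.6496


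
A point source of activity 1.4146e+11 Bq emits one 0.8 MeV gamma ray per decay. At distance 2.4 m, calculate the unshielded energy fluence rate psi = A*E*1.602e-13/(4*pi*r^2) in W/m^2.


psi = A * E * 1.602e-13 / (4*pi*r^2)
psi = 1.4146e+11 * 0.8 * 1.602e-13 / (4*pi*2.4^2)
psi = 2.5047e-04 W/m^2

2.5047e-04


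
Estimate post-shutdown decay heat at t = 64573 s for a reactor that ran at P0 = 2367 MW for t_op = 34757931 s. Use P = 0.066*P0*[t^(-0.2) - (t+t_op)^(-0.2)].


P/P0 = 0.066 * [t^(-0.2) - (t + t_op)^(-0.2)]
P/P0 = 0.066 * [64573^(-0.2) - (64573 + 34757931)^(-0.2)]
P/P0 = 0.066 * [0.1091415 - 0.03101901] = 0.005156084
P = 2367 * 0.005156084 = 12.204 MW

12.204
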